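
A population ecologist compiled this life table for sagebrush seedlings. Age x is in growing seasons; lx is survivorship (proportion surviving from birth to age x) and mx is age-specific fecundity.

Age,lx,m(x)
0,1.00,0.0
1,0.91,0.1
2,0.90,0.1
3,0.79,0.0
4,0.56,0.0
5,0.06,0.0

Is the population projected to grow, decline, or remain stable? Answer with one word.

declining

R0 = Σ lx·mx = 0 + 0.091 + 0.09 + 0 + 0 + 0 = 0.181
R0 < 1, so the population is declining.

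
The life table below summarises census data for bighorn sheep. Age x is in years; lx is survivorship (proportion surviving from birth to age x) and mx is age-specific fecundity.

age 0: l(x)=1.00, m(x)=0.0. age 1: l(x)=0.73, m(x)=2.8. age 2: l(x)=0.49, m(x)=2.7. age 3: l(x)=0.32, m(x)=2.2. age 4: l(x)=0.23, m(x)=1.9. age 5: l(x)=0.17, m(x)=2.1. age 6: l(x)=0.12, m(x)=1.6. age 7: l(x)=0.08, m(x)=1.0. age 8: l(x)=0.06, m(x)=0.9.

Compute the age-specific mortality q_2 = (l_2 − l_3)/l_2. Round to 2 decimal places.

q_2 = (l_2 − l_3) / l_2 = (0.49 − 0.32) / 0.49
     = 0.17 / 0.49 = 0.346939… → 0.35

0.35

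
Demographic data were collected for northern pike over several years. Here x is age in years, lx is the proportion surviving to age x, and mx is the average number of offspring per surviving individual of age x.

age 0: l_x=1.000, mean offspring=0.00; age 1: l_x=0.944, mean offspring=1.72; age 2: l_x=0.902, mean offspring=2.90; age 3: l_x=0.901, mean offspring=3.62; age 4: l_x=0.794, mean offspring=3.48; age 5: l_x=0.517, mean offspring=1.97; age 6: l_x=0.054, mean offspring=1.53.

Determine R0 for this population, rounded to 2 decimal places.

lx·mx by age: 0, 1.62368, 2.6158, 3.26162, 2.76312, 1.01849, 0.08262
R0 = Σ lx·mx = 11.36533 → 11.37

11.37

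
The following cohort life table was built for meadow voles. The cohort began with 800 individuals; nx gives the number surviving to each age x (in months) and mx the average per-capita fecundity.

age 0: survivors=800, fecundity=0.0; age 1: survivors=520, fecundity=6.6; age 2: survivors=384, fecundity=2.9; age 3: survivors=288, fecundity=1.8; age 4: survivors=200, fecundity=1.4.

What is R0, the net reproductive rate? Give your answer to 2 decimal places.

6.68

lx = nx/n0 = nx/800: 1, 0.65, 0.48, 0.36, 0.25
lx·mx by age: 0, 4.29, 1.392, 0.648, 0.35
R0 = Σ lx·mx = 6.68 → 6.68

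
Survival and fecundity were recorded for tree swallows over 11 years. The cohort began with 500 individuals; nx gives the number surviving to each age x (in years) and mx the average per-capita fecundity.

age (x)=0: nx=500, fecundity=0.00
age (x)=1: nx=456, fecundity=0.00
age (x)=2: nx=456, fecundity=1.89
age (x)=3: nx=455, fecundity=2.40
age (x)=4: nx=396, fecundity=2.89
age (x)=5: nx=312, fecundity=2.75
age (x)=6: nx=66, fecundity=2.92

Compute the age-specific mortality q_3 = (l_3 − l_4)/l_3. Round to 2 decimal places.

0.13

lx = nx/n0 = nx/500: 1, 0.912, 0.912, 0.91, 0.792, 0.624, 0.132
q_3 = (l_3 − l_4) / l_3 = (0.91 − 0.792) / 0.91
     = 0.118 / 0.91 = 0.12967… → 0.13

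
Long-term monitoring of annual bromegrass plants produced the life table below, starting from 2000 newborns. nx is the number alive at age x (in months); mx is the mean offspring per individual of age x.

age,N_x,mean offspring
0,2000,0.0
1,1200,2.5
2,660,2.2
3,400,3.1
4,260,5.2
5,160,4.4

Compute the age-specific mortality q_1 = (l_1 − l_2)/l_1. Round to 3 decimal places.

0.450

lx = nx/n0 = nx/2000: 1, 0.6, 0.33, 0.2, 0.13, 0.08
q_1 = (l_1 − l_2) / l_1 = (0.6 − 0.33) / 0.6
     = 0.27 / 0.6 = 0.45 → 0.450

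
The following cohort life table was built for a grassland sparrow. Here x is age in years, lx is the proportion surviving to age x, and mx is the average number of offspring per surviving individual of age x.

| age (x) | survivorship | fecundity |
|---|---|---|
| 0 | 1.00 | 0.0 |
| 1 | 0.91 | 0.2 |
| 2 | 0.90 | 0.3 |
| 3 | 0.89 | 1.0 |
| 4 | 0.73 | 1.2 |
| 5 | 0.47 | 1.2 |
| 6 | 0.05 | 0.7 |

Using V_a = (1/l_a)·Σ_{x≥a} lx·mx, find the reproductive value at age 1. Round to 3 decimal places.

lx·mx for x ≥ 1: 0.182, 0.27, 0.89, 0.876, 0.564, 0.035 → sum = 2.817
V_1 = 2.817 / l_1 = 2.817 / 0.91 = 3.095604… → 3.096

3.096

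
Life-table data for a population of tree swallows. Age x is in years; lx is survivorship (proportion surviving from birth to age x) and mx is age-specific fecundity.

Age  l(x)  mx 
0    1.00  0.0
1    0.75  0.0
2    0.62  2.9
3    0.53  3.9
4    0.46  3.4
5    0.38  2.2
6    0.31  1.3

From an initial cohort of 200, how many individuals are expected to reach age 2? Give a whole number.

Expected survivors = N0 · l_2 = 200 × 0.62 = 124 → 124

124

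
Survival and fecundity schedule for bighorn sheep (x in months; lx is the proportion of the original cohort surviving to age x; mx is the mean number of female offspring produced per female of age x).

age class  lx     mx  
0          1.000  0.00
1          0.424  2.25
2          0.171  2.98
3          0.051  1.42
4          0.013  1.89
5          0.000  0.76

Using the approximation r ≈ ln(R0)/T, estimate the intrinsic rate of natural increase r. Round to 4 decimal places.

0.3035

R0 = Σ lx·mx = 0 + 0.954 + 0.50958 + 0.07242 + 0.02457 + 0 = 1.56057
Σ x·lx·mx = 2.2887; T = 2.2887/1.56057 = 1.46658…
r ≈ ln(R0)/T = ln(1.56057)/1.46658… = 0.303462… → 0.3035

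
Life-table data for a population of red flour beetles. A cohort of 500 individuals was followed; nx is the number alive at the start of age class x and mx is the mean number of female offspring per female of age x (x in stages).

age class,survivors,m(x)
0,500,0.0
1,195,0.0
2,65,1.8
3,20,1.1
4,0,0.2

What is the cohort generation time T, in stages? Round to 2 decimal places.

2.16

lx = nx/n0 = nx/500: 1, 0.39, 0.13, 0.04, 0
lx·mx: 0, 0, 0.234, 0.044, 0 → R0 = 0.278
x·lx·mx: 0, 0, 0.468, 0.132, 0 → Σ = 0.6
T = 0.6 / 0.278 = 2.158273… → 2.16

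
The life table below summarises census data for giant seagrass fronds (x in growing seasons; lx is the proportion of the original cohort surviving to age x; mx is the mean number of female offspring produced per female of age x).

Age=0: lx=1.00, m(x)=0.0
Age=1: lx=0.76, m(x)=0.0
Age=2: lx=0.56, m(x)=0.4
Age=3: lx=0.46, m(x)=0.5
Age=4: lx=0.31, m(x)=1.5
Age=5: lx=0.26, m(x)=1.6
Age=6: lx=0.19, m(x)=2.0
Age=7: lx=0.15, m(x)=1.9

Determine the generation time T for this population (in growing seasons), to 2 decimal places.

lx·mx: 0, 0, 0.224, 0.23, 0.465, 0.416, 0.38, 0.285 → R0 = 2
x·lx·mx: 0, 0, 0.448, 0.69, 1.86, 2.08, 2.28, 1.995 → Σ = 9.353
T = 9.353 / 2 = 4.6765 → 4.68

4.68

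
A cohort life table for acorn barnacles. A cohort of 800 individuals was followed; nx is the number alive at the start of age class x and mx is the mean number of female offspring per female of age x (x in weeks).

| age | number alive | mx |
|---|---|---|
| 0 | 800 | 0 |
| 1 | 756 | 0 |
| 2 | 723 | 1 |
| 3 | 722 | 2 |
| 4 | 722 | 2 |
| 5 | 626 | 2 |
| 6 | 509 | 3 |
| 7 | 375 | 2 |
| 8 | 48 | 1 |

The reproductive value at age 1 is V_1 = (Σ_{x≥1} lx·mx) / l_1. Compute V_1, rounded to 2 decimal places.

lx = nx/n0 = nx/800: 1, 0.945, 0.90375, 0.9025, 0.9025, 0.7825, 0.63625, 0.46875, 0.06
lx·mx for x ≥ 1: 0, 0.90375, 1.805, 1.805, 1.565, 1.90875, 0.9375, 0.06 → sum = 8.985
V_1 = 8.985 / l_1 = 8.985 / 0.945 = 9.507937… → 9.51

9.51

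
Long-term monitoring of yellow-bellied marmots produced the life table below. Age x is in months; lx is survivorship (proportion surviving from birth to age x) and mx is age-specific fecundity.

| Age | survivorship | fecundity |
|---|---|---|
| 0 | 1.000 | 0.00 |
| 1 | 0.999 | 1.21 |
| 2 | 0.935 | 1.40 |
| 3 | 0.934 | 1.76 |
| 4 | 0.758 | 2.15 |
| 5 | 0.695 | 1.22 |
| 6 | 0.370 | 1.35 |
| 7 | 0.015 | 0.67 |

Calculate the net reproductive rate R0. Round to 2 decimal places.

lx·mx by age: 0, 1.20879, 1.309, 1.64384, 1.6297, 0.8479, 0.4995, 0.01005
R0 = Σ lx·mx = 7.14878 → 7.15

7.15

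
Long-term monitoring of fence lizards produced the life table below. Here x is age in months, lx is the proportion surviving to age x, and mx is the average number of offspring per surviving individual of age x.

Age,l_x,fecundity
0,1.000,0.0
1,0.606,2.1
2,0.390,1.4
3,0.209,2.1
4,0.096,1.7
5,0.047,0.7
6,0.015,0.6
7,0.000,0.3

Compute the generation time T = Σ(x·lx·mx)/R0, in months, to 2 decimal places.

1.85

lx·mx: 0, 1.2726, 0.546, 0.4389, 0.1632, 0.0329, 0.009, 0 → R0 = 2.4626
x·lx·mx: 0, 1.2726, 1.092, 1.3167, 0.6528, 0.1645, 0.054, 0 → Σ = 4.5526
T = 4.5526 / 2.4626 = 1.848696… → 1.85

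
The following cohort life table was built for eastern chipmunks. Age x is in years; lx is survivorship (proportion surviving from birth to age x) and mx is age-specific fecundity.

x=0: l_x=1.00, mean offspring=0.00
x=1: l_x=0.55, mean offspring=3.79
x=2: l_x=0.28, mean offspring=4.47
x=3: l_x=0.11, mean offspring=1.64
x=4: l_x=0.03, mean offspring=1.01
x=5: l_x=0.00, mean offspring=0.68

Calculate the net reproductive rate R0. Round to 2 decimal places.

lx·mx by age: 0, 2.0845, 1.2516, 0.1804, 0.0303, 0
R0 = Σ lx·mx = 3.5468 → 3.55

3.55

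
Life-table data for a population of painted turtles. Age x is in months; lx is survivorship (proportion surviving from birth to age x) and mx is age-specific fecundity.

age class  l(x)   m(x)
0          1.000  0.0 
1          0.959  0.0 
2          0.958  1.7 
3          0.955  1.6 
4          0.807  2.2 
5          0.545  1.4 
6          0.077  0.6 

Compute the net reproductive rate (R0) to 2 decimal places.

lx·mx by age: 0, 0, 1.6286, 1.528, 1.7754, 0.763, 0.0462
R0 = Σ lx·mx = 5.7412 → 5.74

5.74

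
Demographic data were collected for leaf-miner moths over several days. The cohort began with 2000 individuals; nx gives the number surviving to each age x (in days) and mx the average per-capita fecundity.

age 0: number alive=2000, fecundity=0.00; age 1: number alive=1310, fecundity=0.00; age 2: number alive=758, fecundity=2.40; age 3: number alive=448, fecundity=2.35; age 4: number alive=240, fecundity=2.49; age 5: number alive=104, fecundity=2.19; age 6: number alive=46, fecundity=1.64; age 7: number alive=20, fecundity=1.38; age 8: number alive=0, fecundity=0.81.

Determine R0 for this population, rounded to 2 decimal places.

lx = nx/n0 = nx/2000: 1, 0.655, 0.379, 0.224, 0.12, 0.052, 0.023, 0.01, 0
lx·mx by age: 0, 0, 0.9096, 0.5264, 0.2988, 0.11388, 0.03772, 0.0138, 0
R0 = Σ lx·mx = 1.9002 → 1.90

1.90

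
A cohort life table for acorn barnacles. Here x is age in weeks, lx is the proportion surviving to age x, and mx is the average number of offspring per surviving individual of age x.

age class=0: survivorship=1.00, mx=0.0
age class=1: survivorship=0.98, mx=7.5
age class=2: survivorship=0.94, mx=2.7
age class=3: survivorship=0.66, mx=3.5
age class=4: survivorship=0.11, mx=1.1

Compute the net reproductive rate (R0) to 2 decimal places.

12.32

lx·mx by age: 0, 7.35, 2.538, 2.31, 0.121
R0 = Σ lx·mx = 12.319 → 12.32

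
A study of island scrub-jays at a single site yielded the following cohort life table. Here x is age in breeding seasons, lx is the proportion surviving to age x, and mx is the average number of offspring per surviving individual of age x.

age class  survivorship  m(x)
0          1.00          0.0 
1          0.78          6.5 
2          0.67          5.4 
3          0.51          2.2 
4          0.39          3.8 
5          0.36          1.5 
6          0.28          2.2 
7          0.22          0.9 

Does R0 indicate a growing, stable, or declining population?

growing

R0 = Σ lx·mx = 0 + 5.07 + 3.618 + 1.122 + 1.482 + 0.54 + 0.616 + 0.198 = 12.646
R0 > 1, so the population is growing.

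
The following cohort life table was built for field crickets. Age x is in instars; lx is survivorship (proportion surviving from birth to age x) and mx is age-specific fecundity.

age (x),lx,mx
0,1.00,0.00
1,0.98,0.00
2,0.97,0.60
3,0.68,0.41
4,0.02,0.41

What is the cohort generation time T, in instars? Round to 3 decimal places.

lx·mx: 0, 0, 0.582, 0.2788, 0.0082 → R0 = 0.869
x·lx·mx: 0, 0, 1.164, 0.8364, 0.0328 → Σ = 2.0332
T = 2.0332 / 0.869 = 2.339701… → 2.340

2.340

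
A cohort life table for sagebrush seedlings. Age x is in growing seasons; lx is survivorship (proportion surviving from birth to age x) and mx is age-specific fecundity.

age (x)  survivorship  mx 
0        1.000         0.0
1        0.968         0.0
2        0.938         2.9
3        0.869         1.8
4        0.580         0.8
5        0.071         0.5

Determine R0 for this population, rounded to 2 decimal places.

4.78

lx·mx by age: 0, 0, 2.7202, 1.5642, 0.464, 0.0355
R0 = Σ lx·mx = 4.7839 → 4.78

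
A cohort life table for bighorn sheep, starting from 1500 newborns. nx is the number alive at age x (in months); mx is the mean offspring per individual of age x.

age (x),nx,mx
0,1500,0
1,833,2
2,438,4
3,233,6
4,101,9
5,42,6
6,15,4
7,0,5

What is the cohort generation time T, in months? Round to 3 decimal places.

lx = nx/n0 = nx/1500: 1, 0.55533…, 0.292, 0.15533…, 0.06733…, 0.028, 0.01, 0
lx·mx: 0, 1.110667…, 1.168, 0.932…, 0.606…, 0.168, 0.04, 0 → R0 = 4.024667…
x·lx·mx: 0, 1.110667…, 2.336, 2.796…, 2.424…, 0.84, 0.24, 0 → Σ = 9.746667…
T = 9.746667… / 4.024667… = 2.421733… → 2.422

2.422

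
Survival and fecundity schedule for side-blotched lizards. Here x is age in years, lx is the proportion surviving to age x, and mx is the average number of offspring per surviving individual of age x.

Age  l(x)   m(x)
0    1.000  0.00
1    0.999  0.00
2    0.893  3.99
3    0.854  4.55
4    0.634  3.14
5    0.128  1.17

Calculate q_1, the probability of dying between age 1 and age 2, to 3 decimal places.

q_1 = (l_1 − l_2) / l_1 = (0.999 − 0.893) / 0.999
     = 0.106 / 0.999 = 0.106106… → 0.106

0.106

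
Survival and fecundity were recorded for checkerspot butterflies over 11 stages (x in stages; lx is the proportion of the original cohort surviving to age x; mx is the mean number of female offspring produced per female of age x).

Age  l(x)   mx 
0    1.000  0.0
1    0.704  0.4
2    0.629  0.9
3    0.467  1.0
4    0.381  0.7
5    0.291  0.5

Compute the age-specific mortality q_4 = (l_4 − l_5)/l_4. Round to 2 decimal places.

0.24

q_4 = (l_4 − l_5) / l_4 = (0.381 − 0.291) / 0.381
     = 0.09 / 0.381 = 0.23622… → 0.24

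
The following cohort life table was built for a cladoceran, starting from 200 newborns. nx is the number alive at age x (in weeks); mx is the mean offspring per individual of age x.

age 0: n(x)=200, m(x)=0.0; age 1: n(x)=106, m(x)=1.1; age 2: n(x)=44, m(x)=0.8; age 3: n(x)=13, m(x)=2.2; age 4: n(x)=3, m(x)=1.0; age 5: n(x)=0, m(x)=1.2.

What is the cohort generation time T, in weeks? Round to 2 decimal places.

1.55

lx = nx/n0 = nx/200: 1, 0.53, 0.22, 0.065, 0.015, 0
lx·mx: 0, 0.583, 0.176, 0.143, 0.015, 0 → R0 = 0.917
x·lx·mx: 0, 0.583, 0.352, 0.429, 0.06, 0 → Σ = 1.424
T = 1.424 / 0.917 = 1.55289… → 1.55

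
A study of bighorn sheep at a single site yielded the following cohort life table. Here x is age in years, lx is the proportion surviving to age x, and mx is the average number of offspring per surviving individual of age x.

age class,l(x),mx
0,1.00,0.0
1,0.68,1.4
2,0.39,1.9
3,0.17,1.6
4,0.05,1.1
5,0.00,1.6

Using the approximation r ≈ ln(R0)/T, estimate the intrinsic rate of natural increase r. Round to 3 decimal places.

0.409

R0 = Σ lx·mx = 0 + 0.952 + 0.741 + 0.272 + 0.055 + 0 = 2.02
Σ x·lx·mx = 3.47; T = 3.47/2.02 = 1.71782…
r ≈ ln(R0)/T = ln(2.02)/1.71782… = 0.4093… → 0.409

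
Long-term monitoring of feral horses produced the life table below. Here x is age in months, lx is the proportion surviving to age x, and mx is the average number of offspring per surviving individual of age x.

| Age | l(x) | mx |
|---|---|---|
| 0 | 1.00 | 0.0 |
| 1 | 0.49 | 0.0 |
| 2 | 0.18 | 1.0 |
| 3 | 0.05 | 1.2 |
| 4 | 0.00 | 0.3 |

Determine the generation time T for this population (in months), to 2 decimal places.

lx·mx: 0, 0, 0.18, 0.06, 0 → R0 = 0.24
x·lx·mx: 0, 0, 0.36, 0.18, 0 → Σ = 0.54
T = 0.54 / 0.24 = 2.25 → 2.25

2.25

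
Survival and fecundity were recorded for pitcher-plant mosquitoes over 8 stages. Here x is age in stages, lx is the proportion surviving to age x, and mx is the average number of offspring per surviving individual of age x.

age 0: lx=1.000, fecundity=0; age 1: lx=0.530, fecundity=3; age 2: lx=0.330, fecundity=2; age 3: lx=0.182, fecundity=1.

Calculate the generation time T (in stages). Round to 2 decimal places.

1.42

lx·mx: 0, 1.59, 0.66, 0.182 → R0 = 2.432
x·lx·mx: 0, 1.59, 1.32, 0.546 → Σ = 3.456
T = 3.456 / 2.432 = 1.421053… → 1.42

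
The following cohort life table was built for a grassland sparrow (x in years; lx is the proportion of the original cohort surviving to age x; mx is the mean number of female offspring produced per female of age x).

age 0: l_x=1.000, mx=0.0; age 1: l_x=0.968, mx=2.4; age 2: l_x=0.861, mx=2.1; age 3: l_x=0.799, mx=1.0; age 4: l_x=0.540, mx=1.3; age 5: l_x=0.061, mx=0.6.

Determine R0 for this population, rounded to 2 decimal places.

lx·mx by age: 0, 2.3232, 1.8081, 0.799, 0.702, 0.0366
R0 = Σ lx·mx = 5.6689 → 5.67

5.67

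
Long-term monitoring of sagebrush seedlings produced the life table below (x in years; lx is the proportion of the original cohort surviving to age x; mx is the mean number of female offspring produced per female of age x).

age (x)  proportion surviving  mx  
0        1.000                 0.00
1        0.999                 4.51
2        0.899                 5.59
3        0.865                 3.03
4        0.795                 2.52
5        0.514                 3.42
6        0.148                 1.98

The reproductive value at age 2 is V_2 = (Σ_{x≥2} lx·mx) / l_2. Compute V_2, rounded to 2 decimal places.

lx·mx for x ≥ 2: 5.02541, 2.62095, 2.0034, 1.75788, 0.29304 → sum = 11.70068
V_2 = 11.70068 / l_2 = 11.70068 / 0.899 = 13.015217… → 13.02

13.02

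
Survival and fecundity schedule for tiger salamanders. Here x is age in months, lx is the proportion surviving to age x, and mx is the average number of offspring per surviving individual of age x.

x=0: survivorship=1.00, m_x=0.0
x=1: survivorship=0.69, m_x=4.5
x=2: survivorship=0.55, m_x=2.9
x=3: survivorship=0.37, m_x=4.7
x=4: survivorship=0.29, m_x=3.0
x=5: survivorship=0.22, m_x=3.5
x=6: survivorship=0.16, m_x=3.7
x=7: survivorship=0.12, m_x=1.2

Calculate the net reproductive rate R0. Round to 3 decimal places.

lx·mx by age: 0, 3.105, 1.595, 1.739, 0.87, 0.77, 0.592, 0.144
R0 = Σ lx·mx = 8.815 → 8.815

8.815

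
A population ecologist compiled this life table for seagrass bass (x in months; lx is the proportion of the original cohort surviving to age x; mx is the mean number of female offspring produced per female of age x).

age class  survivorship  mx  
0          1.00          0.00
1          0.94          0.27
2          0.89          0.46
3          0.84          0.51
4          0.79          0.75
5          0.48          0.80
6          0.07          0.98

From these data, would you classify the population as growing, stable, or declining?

growing

R0 = Σ lx·mx = 0 + 0.2538 + 0.4094 + 0.4284 + 0.5925 + 0.384 + 0.0686 = 2.1367
R0 > 1, so the population is growing.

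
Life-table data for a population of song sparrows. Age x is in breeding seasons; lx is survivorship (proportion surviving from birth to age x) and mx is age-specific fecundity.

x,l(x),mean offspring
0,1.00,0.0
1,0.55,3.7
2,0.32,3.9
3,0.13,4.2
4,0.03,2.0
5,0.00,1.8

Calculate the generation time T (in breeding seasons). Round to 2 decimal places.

lx·mx: 0, 2.035, 1.248, 0.546, 0.06, 0 → R0 = 3.889
x·lx·mx: 0, 2.035, 2.496, 1.638, 0.24, 0 → Σ = 6.409
T = 6.409 / 3.889 = 1.647981… → 1.65

1.65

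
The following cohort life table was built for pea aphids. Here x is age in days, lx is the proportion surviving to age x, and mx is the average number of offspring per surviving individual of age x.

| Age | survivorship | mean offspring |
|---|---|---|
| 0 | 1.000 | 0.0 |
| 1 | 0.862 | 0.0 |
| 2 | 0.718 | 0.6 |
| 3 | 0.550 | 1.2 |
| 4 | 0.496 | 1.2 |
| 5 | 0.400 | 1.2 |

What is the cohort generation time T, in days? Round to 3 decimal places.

3.519

lx·mx: 0, 0, 0.4308, 0.66, 0.5952, 0.48 → R0 = 2.166
x·lx·mx: 0, 0, 0.8616, 1.98, 2.3808, 2.4 → Σ = 7.6224
T = 7.6224 / 2.166 = 3.519114… → 3.519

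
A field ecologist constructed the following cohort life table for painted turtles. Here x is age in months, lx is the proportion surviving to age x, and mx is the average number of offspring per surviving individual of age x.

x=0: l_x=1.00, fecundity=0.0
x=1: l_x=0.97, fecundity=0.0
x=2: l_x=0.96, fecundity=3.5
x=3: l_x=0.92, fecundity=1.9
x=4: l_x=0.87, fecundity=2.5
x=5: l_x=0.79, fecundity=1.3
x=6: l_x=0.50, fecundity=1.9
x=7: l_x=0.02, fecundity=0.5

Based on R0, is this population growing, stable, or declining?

R0 = Σ lx·mx = 0 + 0 + 3.36 + 1.748 + 2.175 + 1.027 + 0.95 + 0.01 = 9.27
R0 > 1, so the population is growing.

growing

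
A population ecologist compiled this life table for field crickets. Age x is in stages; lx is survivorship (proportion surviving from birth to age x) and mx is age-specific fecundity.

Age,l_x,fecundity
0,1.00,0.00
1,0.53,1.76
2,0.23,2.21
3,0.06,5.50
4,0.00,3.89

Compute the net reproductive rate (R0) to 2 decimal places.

1.77

lx·mx by age: 0, 0.9328, 0.5083, 0.33, 0
R0 = Σ lx·mx = 1.7711 → 1.77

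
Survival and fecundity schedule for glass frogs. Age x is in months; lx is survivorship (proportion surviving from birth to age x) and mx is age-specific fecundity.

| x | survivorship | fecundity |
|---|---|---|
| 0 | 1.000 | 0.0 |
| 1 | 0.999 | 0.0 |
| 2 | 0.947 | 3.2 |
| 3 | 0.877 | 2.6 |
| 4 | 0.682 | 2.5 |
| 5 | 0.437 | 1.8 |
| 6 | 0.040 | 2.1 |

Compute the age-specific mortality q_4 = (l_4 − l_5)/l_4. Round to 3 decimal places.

q_4 = (l_4 − l_5) / l_4 = (0.682 − 0.437) / 0.682
     = 0.245 / 0.682 = 0.359238… → 0.359

0.359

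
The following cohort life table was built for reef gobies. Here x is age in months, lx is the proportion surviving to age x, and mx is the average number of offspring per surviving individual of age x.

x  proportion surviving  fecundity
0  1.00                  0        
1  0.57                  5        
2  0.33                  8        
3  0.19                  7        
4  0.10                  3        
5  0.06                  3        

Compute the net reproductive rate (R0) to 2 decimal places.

7.30

lx·mx by age: 0, 2.85, 2.64, 1.33, 0.3, 0.18
R0 = Σ lx·mx = 7.3 → 7.30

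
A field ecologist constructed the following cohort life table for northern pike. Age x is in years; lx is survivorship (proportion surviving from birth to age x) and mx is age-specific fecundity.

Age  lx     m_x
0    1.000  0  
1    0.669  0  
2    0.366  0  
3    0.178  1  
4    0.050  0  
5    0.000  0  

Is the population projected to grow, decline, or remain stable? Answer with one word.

R0 = Σ lx·mx = 0 + 0 + 0 + 0.178 + 0 + 0 = 0.178
R0 < 1, so the population is declining.

declining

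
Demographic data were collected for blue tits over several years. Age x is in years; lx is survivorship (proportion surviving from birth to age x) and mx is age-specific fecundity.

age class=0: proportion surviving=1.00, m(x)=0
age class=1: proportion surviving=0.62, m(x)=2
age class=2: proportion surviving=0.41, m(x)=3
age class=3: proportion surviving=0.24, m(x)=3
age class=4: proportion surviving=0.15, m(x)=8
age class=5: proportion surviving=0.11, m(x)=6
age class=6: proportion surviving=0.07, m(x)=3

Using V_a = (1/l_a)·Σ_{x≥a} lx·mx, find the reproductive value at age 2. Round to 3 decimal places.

lx·mx for x ≥ 2: 1.23, 0.72, 1.2, 0.66, 0.21 → sum = 4.02
V_2 = 4.02 / l_2 = 4.02 / 0.41 = 9.804878… → 9.805

9.805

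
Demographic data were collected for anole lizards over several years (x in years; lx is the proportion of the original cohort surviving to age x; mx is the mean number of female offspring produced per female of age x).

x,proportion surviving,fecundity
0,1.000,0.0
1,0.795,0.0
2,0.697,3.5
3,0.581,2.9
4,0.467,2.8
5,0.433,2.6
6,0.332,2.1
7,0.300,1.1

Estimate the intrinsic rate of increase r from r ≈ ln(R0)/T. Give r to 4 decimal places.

0.5632

R0 = Σ lx·mx = 0 + 0 + 2.4395 + 1.6849 + 1.3076 + 1.1258 + 0.6972 + 0.33 = 7.585
Σ x·lx·mx = 27.2863; T = 27.2863/7.585 = 3.5974…
r ≈ ln(R0)/T = ln(7.585)/3.5974… = 0.563232… → 0.5632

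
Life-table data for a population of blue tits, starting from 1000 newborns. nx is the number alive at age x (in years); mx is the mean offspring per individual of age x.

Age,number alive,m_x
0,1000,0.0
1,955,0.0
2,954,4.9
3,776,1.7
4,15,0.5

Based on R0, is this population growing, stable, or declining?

lx = nx/n0 = nx/1000: 1, 0.955, 0.954, 0.776, 0.015
R0 = Σ lx·mx = 0 + 0 + 4.6746 + 1.3192 + 0.0075 = 6.0013
R0 > 1, so the population is growing.

growing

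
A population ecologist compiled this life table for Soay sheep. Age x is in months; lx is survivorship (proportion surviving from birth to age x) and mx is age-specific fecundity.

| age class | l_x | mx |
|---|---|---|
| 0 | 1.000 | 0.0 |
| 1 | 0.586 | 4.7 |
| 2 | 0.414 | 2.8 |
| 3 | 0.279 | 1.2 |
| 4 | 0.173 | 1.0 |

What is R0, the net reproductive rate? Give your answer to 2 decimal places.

lx·mx by age: 0, 2.7542, 1.1592, 0.3348, 0.173
R0 = Σ lx·mx = 4.4212 → 4.42

4.42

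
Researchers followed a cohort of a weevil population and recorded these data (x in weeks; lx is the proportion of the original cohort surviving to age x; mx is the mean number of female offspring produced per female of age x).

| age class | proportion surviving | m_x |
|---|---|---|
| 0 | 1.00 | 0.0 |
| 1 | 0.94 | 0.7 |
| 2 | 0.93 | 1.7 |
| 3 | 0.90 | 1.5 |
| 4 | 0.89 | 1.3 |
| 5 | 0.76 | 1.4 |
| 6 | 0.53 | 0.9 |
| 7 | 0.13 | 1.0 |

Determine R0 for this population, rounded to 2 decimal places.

6.42

lx·mx by age: 0, 0.658, 1.581, 1.35, 1.157, 1.064, 0.477, 0.13
R0 = Σ lx·mx = 6.417 → 6.42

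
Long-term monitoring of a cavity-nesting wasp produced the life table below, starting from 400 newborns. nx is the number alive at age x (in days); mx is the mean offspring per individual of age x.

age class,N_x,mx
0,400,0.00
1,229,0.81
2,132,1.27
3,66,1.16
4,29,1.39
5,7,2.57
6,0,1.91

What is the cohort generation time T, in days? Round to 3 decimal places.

2.053

lx = nx/n0 = nx/400: 1, 0.5725, 0.33, 0.165, 0.0725, 0.0175, 0
lx·mx: 0, 0.463725, 0.4191, 0.1914, 0.100775, 0.044975, 0 → R0 = 1.219975
x·lx·mx: 0, 0.463725, 0.8382, 0.5742, 0.4031, 0.224875, 0 → Σ = 2.5041
T = 2.5041 / 1.219975 = 2.052583… → 2.053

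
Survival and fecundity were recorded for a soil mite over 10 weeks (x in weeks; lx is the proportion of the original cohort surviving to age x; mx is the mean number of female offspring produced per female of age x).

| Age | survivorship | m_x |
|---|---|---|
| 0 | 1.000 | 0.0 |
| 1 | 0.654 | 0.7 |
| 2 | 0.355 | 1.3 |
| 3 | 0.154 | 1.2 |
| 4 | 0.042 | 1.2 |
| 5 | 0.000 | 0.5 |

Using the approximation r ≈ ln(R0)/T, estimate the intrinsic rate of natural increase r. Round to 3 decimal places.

R0 = Σ lx·mx = 0 + 0.4578 + 0.4615 + 0.1848 + 0.0504 + 0 = 1.1545
Σ x·lx·mx = 2.1368; T = 2.1368/1.1545 = 1.85084…
r ≈ ln(R0)/T = ln(1.1545)/1.85084… = 0.07762… → 0.078

0.078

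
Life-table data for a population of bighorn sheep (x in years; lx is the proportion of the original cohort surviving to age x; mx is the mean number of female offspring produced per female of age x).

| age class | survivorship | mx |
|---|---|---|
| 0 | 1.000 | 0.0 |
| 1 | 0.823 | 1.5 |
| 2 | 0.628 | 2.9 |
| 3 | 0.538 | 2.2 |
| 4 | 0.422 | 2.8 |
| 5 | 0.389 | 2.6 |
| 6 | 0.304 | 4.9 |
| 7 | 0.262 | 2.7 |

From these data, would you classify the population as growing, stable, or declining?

R0 = Σ lx·mx = 0 + 1.2345 + 1.8212 + 1.1836 + 1.1816 + 1.0114 + 1.4896 + 0.7074 = 8.6293
R0 > 1, so the population is growing.

growing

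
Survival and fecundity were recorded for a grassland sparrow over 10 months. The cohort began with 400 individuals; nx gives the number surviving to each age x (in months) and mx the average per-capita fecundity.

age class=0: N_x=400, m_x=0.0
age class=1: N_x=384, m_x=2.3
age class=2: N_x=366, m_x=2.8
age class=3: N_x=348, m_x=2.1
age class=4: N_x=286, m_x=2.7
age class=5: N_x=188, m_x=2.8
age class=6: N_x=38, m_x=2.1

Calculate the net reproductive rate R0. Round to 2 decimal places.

10.04

lx = nx/n0 = nx/400: 1, 0.96, 0.915, 0.87, 0.715, 0.47, 0.095
lx·mx by age: 0, 2.208, 2.562, 1.827, 1.9305, 1.316, 0.1995
R0 = Σ lx·mx = 10.043 → 10.04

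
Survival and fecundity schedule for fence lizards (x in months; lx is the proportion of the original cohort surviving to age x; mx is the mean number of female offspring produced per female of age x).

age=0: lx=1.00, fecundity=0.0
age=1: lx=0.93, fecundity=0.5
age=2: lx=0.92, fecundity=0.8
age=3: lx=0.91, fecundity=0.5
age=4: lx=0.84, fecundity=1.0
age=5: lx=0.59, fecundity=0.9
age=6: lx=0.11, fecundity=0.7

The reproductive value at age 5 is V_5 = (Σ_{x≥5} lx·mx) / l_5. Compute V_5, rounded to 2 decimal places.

lx·mx for x ≥ 5: 0.531, 0.077 → sum = 0.608
V_5 = 0.608 / l_5 = 0.608 / 0.59 = 1.030508… → 1.03

1.03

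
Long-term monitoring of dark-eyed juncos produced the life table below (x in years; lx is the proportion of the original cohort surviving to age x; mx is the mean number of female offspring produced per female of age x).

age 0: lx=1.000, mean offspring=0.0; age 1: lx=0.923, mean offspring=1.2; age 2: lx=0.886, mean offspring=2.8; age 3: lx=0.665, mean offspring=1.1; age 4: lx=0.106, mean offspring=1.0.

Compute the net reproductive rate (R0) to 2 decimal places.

4.43

lx·mx by age: 0, 1.1076, 2.4808, 0.7315, 0.106
R0 = Σ lx·mx = 4.4259 → 4.43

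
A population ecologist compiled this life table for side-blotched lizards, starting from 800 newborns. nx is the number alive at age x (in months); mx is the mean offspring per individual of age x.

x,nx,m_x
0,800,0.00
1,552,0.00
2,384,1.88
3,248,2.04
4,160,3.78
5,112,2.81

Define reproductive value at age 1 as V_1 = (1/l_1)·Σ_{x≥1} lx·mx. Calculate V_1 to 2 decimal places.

3.89

lx = nx/n0 = nx/800: 1, 0.69, 0.48, 0.31, 0.2, 0.14
lx·mx for x ≥ 1: 0, 0.9024, 0.6324, 0.756, 0.3934 → sum = 2.6842
V_1 = 2.6842 / l_1 = 2.6842 / 0.69 = 3.890145… → 3.89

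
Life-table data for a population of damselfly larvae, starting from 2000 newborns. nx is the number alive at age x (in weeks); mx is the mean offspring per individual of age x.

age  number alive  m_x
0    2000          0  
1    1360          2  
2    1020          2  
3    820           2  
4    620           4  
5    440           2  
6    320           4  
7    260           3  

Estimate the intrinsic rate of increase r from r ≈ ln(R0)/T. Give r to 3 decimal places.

0.536

lx = nx/n0 = nx/2000: 1, 0.68, 0.51, 0.41, 0.31, 0.22, 0.16, 0.13
R0 = Σ lx·mx = 0 + 1.36 + 1.02 + 0.82 + 1.24 + 0.44 + 0.64 + 0.39 = 5.91
Σ x·lx·mx = 19.59; T = 19.59/5.91 = 3.31472…
r ≈ ln(R0)/T = ln(5.91)/3.31472… = 0.53599… → 0.536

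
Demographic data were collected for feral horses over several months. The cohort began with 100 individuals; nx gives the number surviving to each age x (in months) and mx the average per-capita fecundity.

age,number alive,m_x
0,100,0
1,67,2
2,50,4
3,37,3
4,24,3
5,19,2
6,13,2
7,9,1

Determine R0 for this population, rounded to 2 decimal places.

lx = nx/n0 = nx/100: 1, 0.67, 0.5, 0.37, 0.24, 0.19, 0.13, 0.09
lx·mx by age: 0, 1.34, 2, 1.11, 0.72, 0.38, 0.26, 0.09
R0 = Σ lx·mx = 5.9 → 5.90

5.90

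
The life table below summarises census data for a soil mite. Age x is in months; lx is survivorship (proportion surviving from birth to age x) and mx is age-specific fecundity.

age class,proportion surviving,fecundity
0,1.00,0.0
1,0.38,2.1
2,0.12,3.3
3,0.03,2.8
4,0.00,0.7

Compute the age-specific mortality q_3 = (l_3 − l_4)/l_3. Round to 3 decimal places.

q_3 = (l_3 − l_4) / l_3 = (0.03 − 0) / 0.03
     = 0.03 / 0.03 = 1 → 1.000

1.000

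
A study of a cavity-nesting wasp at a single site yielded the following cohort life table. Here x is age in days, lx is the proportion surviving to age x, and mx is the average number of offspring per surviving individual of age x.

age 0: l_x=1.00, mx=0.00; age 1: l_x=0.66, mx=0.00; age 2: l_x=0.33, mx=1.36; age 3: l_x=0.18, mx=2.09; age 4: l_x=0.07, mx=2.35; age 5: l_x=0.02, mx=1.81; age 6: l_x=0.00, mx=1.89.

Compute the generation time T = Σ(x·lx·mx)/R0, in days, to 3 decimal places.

2.793

lx·mx: 0, 0, 0.4488, 0.3762, 0.1645, 0.0362, 0 → R0 = 1.0257
x·lx·mx: 0, 0, 0.8976, 1.1286, 0.658, 0.181, 0 → Σ = 2.8652
T = 2.8652 / 1.0257 = 2.793409… → 2.793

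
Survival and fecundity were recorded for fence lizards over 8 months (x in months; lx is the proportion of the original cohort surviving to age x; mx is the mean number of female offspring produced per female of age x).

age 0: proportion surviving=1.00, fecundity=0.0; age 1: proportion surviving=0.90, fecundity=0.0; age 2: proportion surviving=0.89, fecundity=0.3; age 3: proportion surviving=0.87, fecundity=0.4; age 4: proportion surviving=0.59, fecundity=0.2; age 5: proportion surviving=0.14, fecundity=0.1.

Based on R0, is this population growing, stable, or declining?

declining

R0 = Σ lx·mx = 0 + 0 + 0.267 + 0.348 + 0.118 + 0.014 = 0.747
R0 < 1, so the population is declining.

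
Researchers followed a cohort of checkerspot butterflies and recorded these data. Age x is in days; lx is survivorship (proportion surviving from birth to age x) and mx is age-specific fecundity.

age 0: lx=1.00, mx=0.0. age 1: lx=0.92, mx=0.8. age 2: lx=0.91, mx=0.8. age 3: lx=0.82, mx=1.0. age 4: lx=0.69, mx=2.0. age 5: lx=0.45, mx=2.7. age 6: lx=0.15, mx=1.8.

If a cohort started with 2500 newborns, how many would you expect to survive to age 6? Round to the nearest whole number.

Expected survivors = N0 · l_6 = 2500 × 0.15 = 375 → 375

375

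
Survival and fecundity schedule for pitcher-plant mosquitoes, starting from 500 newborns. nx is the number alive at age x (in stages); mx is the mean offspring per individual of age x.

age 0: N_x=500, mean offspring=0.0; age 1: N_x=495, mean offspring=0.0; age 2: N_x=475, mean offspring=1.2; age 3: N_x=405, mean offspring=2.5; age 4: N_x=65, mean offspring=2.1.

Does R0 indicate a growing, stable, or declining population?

growing

lx = nx/n0 = nx/500: 1, 0.99, 0.95, 0.81, 0.13
R0 = Σ lx·mx = 0 + 0 + 1.14 + 2.025 + 0.273 = 3.438
R0 > 1, so the population is growing.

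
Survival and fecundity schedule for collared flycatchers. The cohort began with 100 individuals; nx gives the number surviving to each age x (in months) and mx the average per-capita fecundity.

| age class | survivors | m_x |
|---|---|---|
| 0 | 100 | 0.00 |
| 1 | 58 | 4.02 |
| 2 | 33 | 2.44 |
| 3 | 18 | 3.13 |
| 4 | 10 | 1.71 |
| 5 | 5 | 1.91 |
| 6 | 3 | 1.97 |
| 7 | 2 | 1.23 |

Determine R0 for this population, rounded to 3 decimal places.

lx = nx/n0 = nx/100: 1, 0.58, 0.33, 0.18, 0.1, 0.05, 0.03, 0.02
lx·mx by age: 0, 2.3316, 0.8052, 0.5634, 0.171, 0.0955, 0.0591, 0.0246
R0 = Σ lx·mx = 4.0504 → 4.050

4.050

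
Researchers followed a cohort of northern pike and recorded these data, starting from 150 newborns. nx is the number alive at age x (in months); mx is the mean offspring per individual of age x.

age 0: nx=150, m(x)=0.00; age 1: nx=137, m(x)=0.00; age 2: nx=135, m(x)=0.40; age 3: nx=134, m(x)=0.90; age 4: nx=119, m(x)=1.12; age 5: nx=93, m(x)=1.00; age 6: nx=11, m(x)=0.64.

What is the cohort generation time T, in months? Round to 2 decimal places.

3.70

lx = nx/n0 = nx/150: 1, 0.91333…, 0.9, 0.89333…, 0.79333…, 0.62, 0.07333…
lx·mx: 0, 0, 0.36, 0.804…, 0.888533…, 0.62, 0.046933… → R0 = 2.719467…
x·lx·mx: 0, 0, 0.72, 2.412…, 3.554133…, 3.1, 0.2816… → Σ = 10.067733…
T = 10.067733… / 2.719467… = 3.702098… → 3.70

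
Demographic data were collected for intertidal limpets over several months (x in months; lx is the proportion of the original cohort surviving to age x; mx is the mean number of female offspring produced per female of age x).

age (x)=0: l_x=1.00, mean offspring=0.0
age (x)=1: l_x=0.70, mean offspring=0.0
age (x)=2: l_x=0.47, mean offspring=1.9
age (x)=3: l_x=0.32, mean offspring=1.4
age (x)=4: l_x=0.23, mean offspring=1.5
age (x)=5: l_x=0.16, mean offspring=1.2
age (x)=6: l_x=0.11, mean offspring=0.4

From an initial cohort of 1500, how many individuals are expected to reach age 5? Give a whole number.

Expected survivors = N0 · l_5 = 1500 × 0.16 = 240 → 240

240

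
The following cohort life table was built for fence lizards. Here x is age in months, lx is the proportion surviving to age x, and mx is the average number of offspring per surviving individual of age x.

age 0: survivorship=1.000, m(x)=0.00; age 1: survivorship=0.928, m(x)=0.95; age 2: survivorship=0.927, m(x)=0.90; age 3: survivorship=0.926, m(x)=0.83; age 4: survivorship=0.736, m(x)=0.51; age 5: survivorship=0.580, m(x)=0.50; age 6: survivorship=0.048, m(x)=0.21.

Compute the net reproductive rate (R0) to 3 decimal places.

3.160

lx·mx by age: 0, 0.8816, 0.8343, 0.76858, 0.37536, 0.29, 0.01008
R0 = Σ lx·mx = 3.15992 → 3.160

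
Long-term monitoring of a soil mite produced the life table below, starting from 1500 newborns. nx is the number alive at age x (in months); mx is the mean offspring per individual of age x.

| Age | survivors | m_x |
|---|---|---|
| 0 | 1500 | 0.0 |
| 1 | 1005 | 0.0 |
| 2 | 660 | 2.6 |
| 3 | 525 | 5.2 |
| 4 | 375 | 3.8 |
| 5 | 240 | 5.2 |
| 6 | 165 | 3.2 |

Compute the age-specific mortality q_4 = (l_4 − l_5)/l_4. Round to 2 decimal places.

0.36

lx = nx/n0 = nx/1500: 1, 0.67, 0.44, 0.35, 0.25, 0.16, 0.11
q_4 = (l_4 − l_5) / l_4 = (0.25 − 0.16) / 0.25
     = 0.09 / 0.25 = 0.36 → 0.36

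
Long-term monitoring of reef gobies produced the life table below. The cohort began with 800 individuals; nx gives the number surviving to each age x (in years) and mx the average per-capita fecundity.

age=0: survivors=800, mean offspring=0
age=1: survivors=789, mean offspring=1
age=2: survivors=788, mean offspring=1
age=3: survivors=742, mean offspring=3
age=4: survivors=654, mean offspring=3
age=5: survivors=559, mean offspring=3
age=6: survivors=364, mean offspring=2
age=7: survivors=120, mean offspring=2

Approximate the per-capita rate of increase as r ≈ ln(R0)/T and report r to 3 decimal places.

0.632

lx = nx/n0 = nx/800: 1, 0.98625, 0.985, 0.9275, 0.8175, 0.69875, 0.455, 0.15
R0 = Σ lx·mx = 0 + 0.98625 + 0.985 + 2.7825 + 2.4525 + 2.09625 + 0.91 + 0.3 = 10.5125
Σ x·lx·mx = 39.155; T = 39.155/10.5125 = 3.72461…
r ≈ ln(R0)/T = ln(10.5125)/3.72461… = 0.63163… → 0.632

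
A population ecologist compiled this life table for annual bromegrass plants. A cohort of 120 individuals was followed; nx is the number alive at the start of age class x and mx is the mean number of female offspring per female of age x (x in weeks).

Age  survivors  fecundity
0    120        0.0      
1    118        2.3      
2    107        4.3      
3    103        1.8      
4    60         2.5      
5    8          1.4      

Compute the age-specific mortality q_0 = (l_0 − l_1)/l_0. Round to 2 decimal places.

0.02

lx = nx/n0 = nx/120: 1, 0.98333…, 0.89167…, 0.85833…, 0.5, 0.06667…
q_0 = (l_0 − l_1) / l_0 = (1 − 0.983333…) / 1
     = 0.016667… / 1 = 0.016667… → 0.02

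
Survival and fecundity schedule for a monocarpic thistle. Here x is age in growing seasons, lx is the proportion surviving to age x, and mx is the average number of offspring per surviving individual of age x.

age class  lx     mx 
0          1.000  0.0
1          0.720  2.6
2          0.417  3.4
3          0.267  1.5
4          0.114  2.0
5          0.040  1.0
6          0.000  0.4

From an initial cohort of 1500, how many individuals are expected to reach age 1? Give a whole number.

1080

Expected survivors = N0 · l_1 = 1500 × 0.720 = 1080 → 1080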